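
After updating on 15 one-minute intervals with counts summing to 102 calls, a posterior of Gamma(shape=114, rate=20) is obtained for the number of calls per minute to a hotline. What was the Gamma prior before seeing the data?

Gamma–Poisson conjugacy: posterior shape = α + Σxᵢ, posterior rate = β + n.
So α = 114 − 102 = 12 and β = 20 − 15 = 5.

Gamma(shape=12, rate=5)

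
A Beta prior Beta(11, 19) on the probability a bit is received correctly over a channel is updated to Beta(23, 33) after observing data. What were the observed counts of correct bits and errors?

A Beta(α, β) prior with s successes and f failures in binomial data gives a Beta(α+s, β+f) posterior.
Match parameters: s=23−11=12, f=33−19=14.

12 correct bits and 14 errors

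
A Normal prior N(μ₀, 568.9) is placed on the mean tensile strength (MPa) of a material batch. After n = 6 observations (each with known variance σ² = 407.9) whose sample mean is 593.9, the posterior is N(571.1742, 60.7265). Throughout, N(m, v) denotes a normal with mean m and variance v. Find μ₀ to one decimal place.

With known observation variance, the Normal–Normal posterior has precision τ_n = τ₀ + n/σ² and mean μ_n = (τ₀μ₀ + (n/σ²)x̄)/τ_n.
Here τ₀ = 1/568.9 = 0.001758 and τ_data = 6/407.9 = 0.014709, so τ_n = 0.016467.
Rearranging for μ₀: μ₀ = (μ_n·τ_n − τ_data·x̄)/τ₀ = (571.1742·0.016467 − 0.014709·593.9) / 0.001758 = 0.669850/0.001758 ≈ 381.0.

μ₀ = 381.0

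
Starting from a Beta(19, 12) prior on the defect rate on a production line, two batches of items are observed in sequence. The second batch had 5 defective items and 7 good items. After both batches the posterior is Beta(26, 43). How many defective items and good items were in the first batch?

Because Beta–binomial updating is additive in the counts, the combined data contributed (α_post−α_prior, β_post−β_prior) successes and failures.
Total across both batches: 26−19=7 defective items, 43−12=31 good items.
Subtract the second batch: 7−5=2 defective items and 31−7=24 good items.

2 defective items and 24 good items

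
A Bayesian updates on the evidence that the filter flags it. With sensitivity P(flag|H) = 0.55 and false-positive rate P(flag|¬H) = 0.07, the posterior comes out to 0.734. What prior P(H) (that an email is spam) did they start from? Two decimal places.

In odds form, posterior odds = prior odds × likelihood ratio, so prior odds = posterior odds ÷ LR.
Posterior odds = 0.734/(1−0.734) = 2.7594. LR = 0.55/0.07 = 7.8571.
Prior odds = 2.7594/7.8571 = 0.3512, so P(H) = 0.3512/(1+0.3512) ≈ 0.26.

P(H) = 0.26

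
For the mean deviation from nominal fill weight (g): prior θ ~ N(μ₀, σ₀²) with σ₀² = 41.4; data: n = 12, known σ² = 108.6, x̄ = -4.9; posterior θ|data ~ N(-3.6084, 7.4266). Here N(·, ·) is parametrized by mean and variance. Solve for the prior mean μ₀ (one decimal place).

With known observation variance, the Normal–Normal posterior has precision τ_n = τ₀ + n/σ² and mean μ_n = (τ₀μ₀ + (n/σ²)x̄)/τ_n.
Here τ₀ = 1/41.4 = 0.024155 and τ_data = 12/108.6 = 0.110497, so τ_n = 0.134652.
Rearranging for μ₀: μ₀ = (μ_n·τ_n − τ_data·x̄)/τ₀ = (-3.6084·0.134652 − 0.110497·-4.9) / 0.024155 = 0.055557/0.024155 ≈ 2.3.

μ₀ = 2.3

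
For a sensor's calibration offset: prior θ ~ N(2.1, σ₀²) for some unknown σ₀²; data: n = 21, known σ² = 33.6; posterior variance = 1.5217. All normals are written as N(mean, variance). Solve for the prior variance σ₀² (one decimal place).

σ₀² = 31.1

For the Normal–Normal model with known σ², precisions add: τ_n = τ₀ + n/σ².
So 1/σ₀² = 1/1.5217 − 21/33.6 = 0.657160 − 0.625000 = 0.032160.
Hence σ₀² = 1/0.032160 ≈ 31.1.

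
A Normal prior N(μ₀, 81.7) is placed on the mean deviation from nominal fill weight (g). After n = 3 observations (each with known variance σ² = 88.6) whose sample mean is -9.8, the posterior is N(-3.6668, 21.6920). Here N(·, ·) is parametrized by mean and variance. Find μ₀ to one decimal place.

With known observation variance, the Normal–Normal posterior has precision τ_n = τ₀ + n/σ² and mean μ_n = (τ₀μ₀ + (n/σ²)x̄)/τ_n.
Here τ₀ = 1/81.7 = 0.012240 and τ_data = 3/88.6 = 0.033860, so τ_n = 0.046100.
Rearranging for μ₀: μ₀ = (μ_n·τ_n − τ_data·x̄)/τ₀ = (-3.6668·0.046100 − 0.033860·-9.8) / 0.012240 = 0.162789/0.012240 ≈ 13.3.

μ₀ = 13.3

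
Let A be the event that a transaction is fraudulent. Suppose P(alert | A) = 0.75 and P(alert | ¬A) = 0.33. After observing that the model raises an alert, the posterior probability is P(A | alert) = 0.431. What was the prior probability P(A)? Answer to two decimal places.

Bayes' rule in odds form gives O(A|E) = O(A)·[P(E|A)/P(E|¬A)], hence O(A) = O(A|E)/LR.
Posterior odds = 0.431/(1−0.431) = 0.7575. LR = 0.75/0.33 = 2.2727.
Prior odds = 0.7575/2.2727 = 0.3333, so P(A) = 0.3333/(1+0.3333) ≈ 0.25.

P(A) = 0.25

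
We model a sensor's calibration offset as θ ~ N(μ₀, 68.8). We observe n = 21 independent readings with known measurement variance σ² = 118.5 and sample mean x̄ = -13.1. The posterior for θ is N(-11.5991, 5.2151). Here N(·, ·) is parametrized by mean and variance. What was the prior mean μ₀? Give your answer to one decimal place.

With known observation variance, the Normal–Normal posterior has precision τ_n = τ₀ + n/σ² and mean μ_n = (τ₀μ₀ + (n/σ²)x̄)/τ_n.
Here τ₀ = 1/68.8 = 0.014535 and τ_data = 21/118.5 = 0.177215, so τ_n = 0.191750.
Rearranging for μ₀: μ₀ = (μ_n·τ_n − τ_data·x̄)/τ₀ = (-11.5991·0.191750 − 0.177215·-13.1) / 0.014535 = 0.097389/0.014535 ≈ 6.7.

μ₀ = 6.7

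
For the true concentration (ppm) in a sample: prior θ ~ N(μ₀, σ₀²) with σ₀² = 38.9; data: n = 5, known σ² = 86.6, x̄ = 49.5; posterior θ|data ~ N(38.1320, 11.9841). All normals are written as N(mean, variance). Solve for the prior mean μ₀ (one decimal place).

μ₀ = 12.6

With known observation variance, the Normal–Normal posterior has precision τ_n = τ₀ + n/σ² and mean μ_n = (τ₀μ₀ + (n/σ²)x̄)/τ_n.
Here τ₀ = 1/38.9 = 0.025707 and τ_data = 5/86.6 = 0.057737, so τ_n = 0.083444.
Rearranging for μ₀: μ₀ = (μ_n·τ_n − τ_data·x̄)/τ₀ = (38.1320·0.083444 − 0.057737·49.5) / 0.025707 = 0.323905/0.025707 ≈ 12.6.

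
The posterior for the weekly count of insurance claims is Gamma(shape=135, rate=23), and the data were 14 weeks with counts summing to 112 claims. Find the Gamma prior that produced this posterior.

Gamma(shape=23, rate=9)

Gamma–Poisson conjugacy: posterior shape = α + Σxᵢ, posterior rate = β + n.
So α = 135 − 112 = 23 and β = 23 − 14 = 9.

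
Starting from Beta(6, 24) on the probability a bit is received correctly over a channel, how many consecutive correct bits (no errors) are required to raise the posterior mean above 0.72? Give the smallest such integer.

k = 56

After k correct bits and 0 errors the posterior is Beta(6+k, 24), with mean (6+k)/(6+24+k).
Set (6+k)/(30+k) > 0.72 and solve: k > (0.72·30 − 6)/(1 − 0.72) = 55.714.
The smallest integer exceeding 55.714 is 56.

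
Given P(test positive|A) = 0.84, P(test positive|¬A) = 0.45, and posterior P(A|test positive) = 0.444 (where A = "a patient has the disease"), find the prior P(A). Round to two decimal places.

Bayes' rule in odds form gives O(A|E) = O(A)·[P(E|A)/P(E|¬A)], hence O(A) = O(A|E)/LR.
Posterior odds = 0.444/(1−0.444) = 0.7986. LR = 0.84/0.45 = 1.8667.
Prior odds = 0.7986/1.8667 = 0.4278, so P(A) = 0.4278/(1+0.4278) ≈ 0.30.

P(A) = 0.30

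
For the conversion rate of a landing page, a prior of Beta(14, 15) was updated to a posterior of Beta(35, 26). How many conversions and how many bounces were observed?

A Beta(a, b) prior with s successes and f failures in binomial data gives a Beta(a+s, b+f) posterior.
Match parameters: s=35−14=21, f=26−15=11.

21 conversions and 11 bounces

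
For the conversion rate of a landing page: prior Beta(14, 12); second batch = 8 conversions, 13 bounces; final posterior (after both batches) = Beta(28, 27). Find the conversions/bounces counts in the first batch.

Because Beta–binomial updating is additive in the counts, the combined data contributed (α_post−α_prior, β_post−β_prior) successes and failures.
Total across both batches: 28−14=14 conversions, 27−12=15 bounces.
Subtract the second batch: 14−8=6 conversions and 15−13=2 bounces.

6 conversions and 2 bounces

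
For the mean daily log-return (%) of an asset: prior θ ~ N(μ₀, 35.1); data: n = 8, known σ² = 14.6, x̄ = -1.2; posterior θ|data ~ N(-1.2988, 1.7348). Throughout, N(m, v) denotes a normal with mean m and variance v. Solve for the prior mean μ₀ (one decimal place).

μ₀ = -3.2

With known observation variance, the Normal–Normal posterior has precision τ_n = τ₀ + n/σ² and mean μ_n = (τ₀μ₀ + (n/σ²)x̄)/τ_n.
Here τ₀ = 1/35.1 = 0.028490 and τ_data = 8/14.6 = 0.547945, so τ_n = 0.576435.
Rearranging for μ₀: μ₀ = (μ_n·τ_n − τ_data·x̄)/τ₀ = (-1.2988·0.576435 − 0.547945·-1.2) / 0.028490 = -0.091140/0.028490 ≈ -3.2.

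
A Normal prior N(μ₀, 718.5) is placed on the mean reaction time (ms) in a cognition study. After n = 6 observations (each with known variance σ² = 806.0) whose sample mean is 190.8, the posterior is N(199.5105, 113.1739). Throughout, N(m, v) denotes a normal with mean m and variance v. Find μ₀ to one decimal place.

With known observation variance, the Normal–Normal posterior has precision τ_n = τ₀ + n/σ² and mean μ_n = (τ₀μ₀ + (n/σ²)x̄)/τ_n.
Here τ₀ = 1/718.5 = 0.001392 and τ_data = 6/806.0 = 0.007444, so τ_n = 0.008836.
Rearranging for μ₀: μ₀ = (μ_n·τ_n − τ_data·x̄)/τ₀ = (199.5105·0.008836 − 0.007444·190.8) / 0.001392 = 0.342560/0.001392 ≈ 246.1.

μ₀ = 246.1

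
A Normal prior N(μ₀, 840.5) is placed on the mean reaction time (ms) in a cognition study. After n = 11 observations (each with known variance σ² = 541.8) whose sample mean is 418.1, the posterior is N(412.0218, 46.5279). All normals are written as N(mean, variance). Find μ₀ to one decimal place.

μ₀ = 308.3

With known observation variance, the Normal–Normal posterior has precision τ_n = τ₀ + n/σ² and mean μ_n = (τ₀μ₀ + (n/σ²)x̄)/τ_n.
Here τ₀ = 1/840.5 = 0.001190 and τ_data = 11/541.8 = 0.020303, so τ_n = 0.021493.
Rearranging for μ₀: μ₀ = (μ_n·τ_n − τ_data·x̄)/τ₀ = (412.0218·0.021493 − 0.020303·418.1) / 0.001190 = 0.366900/0.001190 ≈ 308.3.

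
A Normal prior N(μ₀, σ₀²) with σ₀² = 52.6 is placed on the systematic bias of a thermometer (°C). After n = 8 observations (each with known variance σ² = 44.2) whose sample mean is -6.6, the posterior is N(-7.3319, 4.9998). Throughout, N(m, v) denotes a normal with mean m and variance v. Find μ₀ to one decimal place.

μ₀ = -14.3

The posterior mean is a precision-weighted average: μ_n = (τ₀μ₀ + τ_data·x̄)/(τ₀+τ_data), with τ₀=1/σ₀² and τ_data=n/σ².
Here τ₀ = 1/52.6 = 0.019011 and τ_data = 8/44.2 = 0.180995, so τ_n = 0.200006.
Rearranging for μ₀: μ₀ = (μ_n·τ_n − τ_data·x̄)/τ₀ = (-7.3319·0.200006 − 0.180995·-6.6) / 0.019011 = -0.271857/0.019011 ≈ -14.3.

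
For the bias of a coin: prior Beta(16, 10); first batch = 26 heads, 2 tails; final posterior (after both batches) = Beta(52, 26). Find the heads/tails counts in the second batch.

10 heads and 14 tails

Because Beta–binomial updating is additive in the counts, the combined data contributed (α_post−α_prior, β_post−β_prior) successes and failures.
Total across both batches: 52−16=36 heads, 26−10=16 tails.
Subtract the first batch: 36−26=10 heads and 16−2=14 tails.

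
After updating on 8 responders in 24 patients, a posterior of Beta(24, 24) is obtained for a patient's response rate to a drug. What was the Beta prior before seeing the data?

Beta(16, 8)

A Beta(α, β) prior with s successes and f failures in binomial data gives a Beta(α+s, β+f) posterior.
So α = 24 − 8 = 16 and β = 24 − 16 = 8.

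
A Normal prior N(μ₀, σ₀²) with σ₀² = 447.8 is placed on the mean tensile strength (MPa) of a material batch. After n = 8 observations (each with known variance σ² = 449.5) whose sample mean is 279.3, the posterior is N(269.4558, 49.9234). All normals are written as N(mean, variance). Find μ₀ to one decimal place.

With known observation variance, the Normal–Normal posterior has precision τ_n = τ₀ + n/σ² and mean μ_n = (τ₀μ₀ + (n/σ²)x̄)/τ_n.
Here τ₀ = 1/447.8 = 0.002233 and τ_data = 8/449.5 = 0.017798, so τ_n = 0.020031.
Rearranging for μ₀: μ₀ = (μ_n·τ_n − τ_data·x̄)/τ₀ = (269.4558·0.020031 − 0.017798·279.3) / 0.002233 = 0.426488/0.002233 ≈ 191.0.

μ₀ = 191.0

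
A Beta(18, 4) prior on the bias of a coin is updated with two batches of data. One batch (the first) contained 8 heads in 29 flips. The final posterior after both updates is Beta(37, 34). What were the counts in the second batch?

Sequential conjugate updates are equivalent to a single update on the pooled data, so total successes = posterior α − prior α and total failures = posterior β − prior β.
Total across both batches: 37−18=19 heads, 34−4=30 tails.
Subtract the first batch: 19−8=11 heads and 30−21=9 tails.

11 heads and 9 tails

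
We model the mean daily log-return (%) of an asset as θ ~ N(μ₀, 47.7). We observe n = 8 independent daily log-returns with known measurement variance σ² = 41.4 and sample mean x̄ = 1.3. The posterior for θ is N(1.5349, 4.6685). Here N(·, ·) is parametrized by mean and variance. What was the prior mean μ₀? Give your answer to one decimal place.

With known observation variance, the Normal–Normal posterior has precision τ_n = τ₀ + n/σ² and mean μ_n = (τ₀μ₀ + (n/σ²)x̄)/τ_n.
Here τ₀ = 1/47.7 = 0.020964 and τ_data = 8/41.4 = 0.193237, so τ_n = 0.214201.
Rearranging for μ₀: μ₀ = (μ_n·τ_n − τ_data·x̄)/τ₀ = (1.5349·0.214201 − 0.193237·1.3) / 0.020964 = 0.077569/0.020964 ≈ 3.7.

μ₀ = 3.7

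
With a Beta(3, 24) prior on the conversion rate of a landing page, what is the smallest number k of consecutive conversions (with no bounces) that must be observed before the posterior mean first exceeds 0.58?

After k conversions and 0 bounces the posterior is Beta(3+k, 24), with mean (3+k)/(3+24+k).
Set (3+k)/(27+k) > 0.58 and solve: k > (0.58·27 − 3)/(1 − 0.58) = 30.143.
The smallest integer exceeding 30.143 is 31.

k = 31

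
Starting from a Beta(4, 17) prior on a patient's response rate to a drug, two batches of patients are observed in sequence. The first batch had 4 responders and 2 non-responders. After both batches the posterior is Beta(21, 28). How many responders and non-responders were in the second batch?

Because Beta–binomial updating is additive in the counts, the combined data contributed (α_post−α_prior, β_post−β_prior) successes and failures.
Total across both batches: 21−4=17 responders, 28−17=11 non-responders.
Subtract the first batch: 17−4=13 responders and 11−2=9 non-responders.

13 responders and 9 non-responders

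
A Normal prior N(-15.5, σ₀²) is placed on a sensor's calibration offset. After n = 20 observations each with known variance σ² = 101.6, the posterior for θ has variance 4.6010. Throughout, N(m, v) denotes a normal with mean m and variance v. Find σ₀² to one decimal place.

σ₀² = 48.8

Posterior precision equals prior precision plus data precision: 1/σ_n² = 1/σ₀² + n/σ².
So 1/σ₀² = 1/4.6010 − 20/101.6 = 0.217344 − 0.196850 = 0.020494.
Hence σ₀² = 1/0.020494 ≈ 48.8.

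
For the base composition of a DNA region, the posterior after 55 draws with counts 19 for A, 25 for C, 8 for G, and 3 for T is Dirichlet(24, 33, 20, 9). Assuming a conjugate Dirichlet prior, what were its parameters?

Dirichlet(5, 8, 12, 6)

For a Dirichlet(α) prior with multinomial counts c, the posterior is Dirichlet(α + c) componentwise.
Subtract each count from the matching posterior parameter: 24−19=5, 33−25=8, 20−8=12, 9−3=6.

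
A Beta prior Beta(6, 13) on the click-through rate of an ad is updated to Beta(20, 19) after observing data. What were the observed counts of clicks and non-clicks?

Under Beta–binomial conjugacy the posterior parameters are (α+s, β+f).
So s = 20 − 6 = 14 and f = 19 − 13 = 6.

14 clicks and 6 non-clicks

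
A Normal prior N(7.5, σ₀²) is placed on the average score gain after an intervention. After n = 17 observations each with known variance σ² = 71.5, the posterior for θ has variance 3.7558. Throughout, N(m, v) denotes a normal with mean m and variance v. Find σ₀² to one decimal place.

For the Normal–Normal model with known σ², precisions add: τ_n = τ₀ + n/σ².
So 1/σ₀² = 1/3.7558 − 17/71.5 = 0.266255 − 0.237762 = 0.028493.
Hence σ₀² = 1/0.028493 ≈ 35.1.

σ₀² = 35.1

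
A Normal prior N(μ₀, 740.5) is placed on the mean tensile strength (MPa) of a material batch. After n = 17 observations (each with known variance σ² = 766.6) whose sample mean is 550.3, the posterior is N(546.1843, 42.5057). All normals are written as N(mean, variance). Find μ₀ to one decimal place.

μ₀ = 478.6

The posterior mean is a precision-weighted average: μ_n = (τ₀μ₀ + τ_data·x̄)/(τ₀+τ_data), with τ₀=1/σ₀² and τ_data=n/σ².
Here τ₀ = 1/740.5 = 0.001350 and τ_data = 17/766.6 = 0.022176, so τ_n = 0.023526.
Rearranging for μ₀: μ₀ = (μ_n·τ_n − τ_data·x̄)/τ₀ = (546.1843·0.023526 − 0.022176·550.3) / 0.001350 = 0.646079/0.001350 ≈ 478.6.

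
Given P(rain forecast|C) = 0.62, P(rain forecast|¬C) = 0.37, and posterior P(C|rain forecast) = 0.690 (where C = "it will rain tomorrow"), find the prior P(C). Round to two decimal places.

Bayes' rule in odds form gives O(C|E) = O(C)·[P(E|C)/P(E|¬C)], hence O(C) = O(C|E)/LR.
Posterior odds = 0.690/(1−0.690) = 2.2258. LR = 0.62/0.37 = 1.6757.
Prior odds = 2.2258/1.6757 = 1.3283, so P(C) = 1.3283/(1+1.3283) ≈ 0.57.

P(C) = 0.57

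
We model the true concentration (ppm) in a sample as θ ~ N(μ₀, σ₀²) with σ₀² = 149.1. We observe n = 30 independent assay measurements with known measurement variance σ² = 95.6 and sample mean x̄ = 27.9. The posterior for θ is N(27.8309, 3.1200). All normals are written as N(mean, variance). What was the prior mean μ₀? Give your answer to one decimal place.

μ₀ = 24.6

The posterior mean is a precision-weighted average: μ_n = (τ₀μ₀ + τ_data·x̄)/(τ₀+τ_data), with τ₀=1/σ₀² and τ_data=n/σ².
Here τ₀ = 1/149.1 = 0.006707 and τ_data = 30/95.6 = 0.313808, so τ_n = 0.320515.
Rearranging for μ₀: μ₀ = (μ_n·τ_n − τ_data·x̄)/τ₀ = (27.8309·0.320515 − 0.313808·27.9) / 0.006707 = 0.164978/0.006707 ≈ 24.6.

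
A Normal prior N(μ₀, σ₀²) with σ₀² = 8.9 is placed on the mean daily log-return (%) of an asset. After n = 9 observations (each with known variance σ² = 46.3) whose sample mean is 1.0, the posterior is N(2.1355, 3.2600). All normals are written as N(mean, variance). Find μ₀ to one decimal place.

With known observation variance, the Normal–Normal posterior has precision τ_n = τ₀ + n/σ² and mean μ_n = (τ₀μ₀ + (n/σ²)x̄)/τ_n.
Here τ₀ = 1/8.9 = 0.112360 and τ_data = 9/46.3 = 0.194384, so τ_n = 0.306744.
Rearranging for μ₀: μ₀ = (μ_n·τ_n − τ_data·x̄)/τ₀ = (2.1355·0.306744 − 0.194384·1.0) / 0.112360 = 0.460668/0.112360 ≈ 4.1.

μ₀ = 4.1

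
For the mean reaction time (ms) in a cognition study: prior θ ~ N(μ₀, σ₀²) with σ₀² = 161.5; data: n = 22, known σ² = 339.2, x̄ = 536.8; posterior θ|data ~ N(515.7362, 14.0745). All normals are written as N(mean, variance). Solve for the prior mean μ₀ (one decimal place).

μ₀ = 295.1

With known observation variance, the Normal–Normal posterior has precision τ_n = τ₀ + n/σ² and mean μ_n = (τ₀μ₀ + (n/σ²)x̄)/τ_n.
Here τ₀ = 1/161.5 = 0.006192 and τ_data = 22/339.2 = 0.064858, so τ_n = 0.071050.
Rearranging for μ₀: μ₀ = (μ_n·τ_n − τ_data·x̄)/τ₀ = (515.7362·0.071050 − 0.064858·536.8) / 0.006192 = 1.827283/0.006192 ≈ 295.1.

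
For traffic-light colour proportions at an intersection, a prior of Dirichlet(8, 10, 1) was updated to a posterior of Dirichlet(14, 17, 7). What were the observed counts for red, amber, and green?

counts (6, 7, 6)

For a Dirichlet(α) prior with multinomial counts c, the posterior is Dirichlet(α + c) componentwise.
Counts are posterior − prior componentwise: 14−8=6, 17−10=7, 7−1=6.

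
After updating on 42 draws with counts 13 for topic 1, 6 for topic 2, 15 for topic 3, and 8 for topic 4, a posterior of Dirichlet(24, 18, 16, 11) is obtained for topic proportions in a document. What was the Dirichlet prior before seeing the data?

For a Dirichlet(α) prior with multinomial counts c, the posterior is Dirichlet(α + c) componentwise.
Subtract each count from the matching posterior parameter: 24−13=11, 18−6=12, 16−15=1, 11−8=3.

Dirichlet(11, 12, 1, 3)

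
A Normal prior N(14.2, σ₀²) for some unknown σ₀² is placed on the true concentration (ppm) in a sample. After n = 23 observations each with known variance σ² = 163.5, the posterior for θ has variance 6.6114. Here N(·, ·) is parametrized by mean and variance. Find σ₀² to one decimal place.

For the Normal–Normal model with known σ², precisions add: τ_n = τ₀ + n/σ².
So 1/σ₀² = 1/6.6114 − 23/163.5 = 0.151254 − 0.140673 = 0.010581.
Hence σ₀² = 1/0.010581 ≈ 94.5.

σ₀² = 94.5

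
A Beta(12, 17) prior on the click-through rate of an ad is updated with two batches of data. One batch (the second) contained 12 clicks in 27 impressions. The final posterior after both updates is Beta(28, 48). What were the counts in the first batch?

Because Beta–binomial updating is additive in the counts, the combined data contributed (α_post−α_prior, β_post−β_prior) successes and failures.
Total across both batches: 28−12=16 clicks, 48−17=31 non-clicks.
Subtract the second batch: 16−12=4 clicks and 31−15=16 non-clicks.

4 clicks and 16 non-clicks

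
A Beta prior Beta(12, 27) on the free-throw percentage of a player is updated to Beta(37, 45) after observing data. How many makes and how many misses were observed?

25 makes and 18 misses

Beta is conjugate to the binomial likelihood: posterior = Beta(a+s, b+f).
So s = 37 − 12 = 25 and f = 45 − 27 = 18.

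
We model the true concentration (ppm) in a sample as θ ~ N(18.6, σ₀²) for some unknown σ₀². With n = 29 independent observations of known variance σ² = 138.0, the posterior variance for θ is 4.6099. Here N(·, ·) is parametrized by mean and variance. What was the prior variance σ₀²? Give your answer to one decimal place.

Posterior precision equals prior precision plus data precision: 1/σ_n² = 1/σ₀² + n/σ².
So 1/σ₀² = 1/4.6099 − 29/138.0 = 0.216924 − 0.210145 = 0.006779.
Hence σ₀² = 1/0.006779 ≈ 147.5.

σ₀² = 147.5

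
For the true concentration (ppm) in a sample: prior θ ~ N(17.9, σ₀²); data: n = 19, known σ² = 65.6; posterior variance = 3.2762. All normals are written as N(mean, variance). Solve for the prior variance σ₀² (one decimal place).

For the Normal–Normal model with known σ², precisions add: τ_n = τ₀ + n/σ².
So 1/σ₀² = 1/3.2762 − 19/65.6 = 0.305232 − 0.289634 = 0.015598.
Hence σ₀² = 1/0.015598 ≈ 64.1.

σ₀² = 64.1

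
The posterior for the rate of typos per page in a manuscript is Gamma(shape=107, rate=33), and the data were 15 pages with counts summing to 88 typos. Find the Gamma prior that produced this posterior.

Gamma(shape=19, rate=18)

A Gamma(α, β) prior (rate parametrization) on a Poisson rate with n observations summing to S gives posterior Gamma(α+S, β+n).
So α = 107 − 88 = 19 and β = 33 − 15 = 18.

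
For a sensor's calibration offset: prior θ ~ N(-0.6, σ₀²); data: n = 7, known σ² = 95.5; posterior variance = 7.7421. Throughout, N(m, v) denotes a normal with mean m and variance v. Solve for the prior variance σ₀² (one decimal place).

σ₀² = 17.9

For the Normal–Normal model with known σ², precisions add: τ_n = τ₀ + n/σ².
So 1/σ₀² = 1/7.7421 − 7/95.5 = 0.129164 − 0.073298 = 0.055866.
Hence σ₀² = 1/0.055866 ≈ 17.9.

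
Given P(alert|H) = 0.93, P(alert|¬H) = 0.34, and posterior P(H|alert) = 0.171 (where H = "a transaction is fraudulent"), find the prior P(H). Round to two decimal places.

In odds form, posterior odds = prior odds × likelihood ratio, so prior odds = posterior odds ÷ LR.
Posterior odds = 0.171/(1−0.171) = 0.2063. LR = 0.93/0.34 = 2.7353.
Prior odds = 0.2063/2.7353 = 0.0754, so P(H) = 0.0754/(1+0.0754) ≈ 0.07.

P(H) = 0.07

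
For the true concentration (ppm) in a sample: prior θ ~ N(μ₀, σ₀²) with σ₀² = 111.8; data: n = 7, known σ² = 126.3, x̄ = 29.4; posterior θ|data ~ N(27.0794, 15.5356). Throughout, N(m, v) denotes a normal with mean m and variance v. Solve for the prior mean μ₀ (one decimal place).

With known observation variance, the Normal–Normal posterior has precision τ_n = τ₀ + n/σ² and mean μ_n = (τ₀μ₀ + (n/σ²)x̄)/τ_n.
Here τ₀ = 1/111.8 = 0.008945 and τ_data = 7/126.3 = 0.055424, so τ_n = 0.064369.
Rearranging for μ₀: μ₀ = (μ_n·τ_n − τ_data·x̄)/τ₀ = (27.0794·0.064369 − 0.055424·29.4) / 0.008945 = 0.113608/0.008945 ≈ 12.7.

μ₀ = 12.7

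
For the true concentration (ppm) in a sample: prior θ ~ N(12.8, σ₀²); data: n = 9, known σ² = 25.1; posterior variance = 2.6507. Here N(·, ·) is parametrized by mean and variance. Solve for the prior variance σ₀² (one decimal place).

Posterior precision equals prior precision plus data precision: 1/σ_n² = 1/σ₀² + n/σ².
So 1/σ₀² = 1/2.6507 − 9/25.1 = 0.377259 − 0.358566 = 0.018693.
Hence σ₀² = 1/0.018693 ≈ 53.5.

σ₀² = 53.5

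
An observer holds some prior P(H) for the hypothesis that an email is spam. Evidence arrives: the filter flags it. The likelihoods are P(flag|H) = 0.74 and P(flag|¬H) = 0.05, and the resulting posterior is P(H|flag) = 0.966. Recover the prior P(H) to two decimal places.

In odds form, posterior odds = prior odds × likelihood ratio, so prior odds = posterior odds ÷ LR.
Posterior odds = 0.966/(1−0.966) = 28.4118. LR = 0.74/0.05 = 14.8000.
Prior odds = 28.4118/14.8000 = 1.9197, so P(H) = 1.9197/(1+1.9197) ≈ 0.66.

P(H) = 0.66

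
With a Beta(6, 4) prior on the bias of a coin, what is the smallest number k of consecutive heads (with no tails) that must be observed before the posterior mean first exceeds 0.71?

After k heads and 0 tails the posterior is Beta(6+k, 4), with mean (6+k)/(6+4+k).
Set (6+k)/(10+k) > 0.71 and solve: k > (0.71·10 − 6)/(1 − 0.71) = 3.793.
The smallest integer exceeding 3.793 is 4, and checking k=4: (10)/(14) = 0.7143 > 0.71.

k = 4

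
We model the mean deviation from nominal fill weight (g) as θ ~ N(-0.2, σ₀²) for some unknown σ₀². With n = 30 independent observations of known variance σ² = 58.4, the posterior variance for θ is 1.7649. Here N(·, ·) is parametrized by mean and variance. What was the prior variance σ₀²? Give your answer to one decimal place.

For the Normal–Normal model with known σ², precisions add: τ_n = τ₀ + n/σ².
So 1/σ₀² = 1/1.7649 − 30/58.4 = 0.566604 − 0.513699 = 0.052905.
Hence σ₀² = 1/0.052905 ≈ 18.9.

σ₀² = 18.9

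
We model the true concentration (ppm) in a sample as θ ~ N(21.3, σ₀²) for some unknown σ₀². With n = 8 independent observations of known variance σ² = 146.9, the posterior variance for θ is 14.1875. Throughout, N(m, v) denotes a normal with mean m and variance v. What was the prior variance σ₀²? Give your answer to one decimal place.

For the Normal–Normal model with known σ², precisions add: τ_n = τ₀ + n/σ².
So 1/σ₀² = 1/14.1875 − 8/146.9 = 0.070485 − 0.054459 = 0.016026.
Hence σ₀² = 1/0.016026 ≈ 62.4.

σ₀² = 62.4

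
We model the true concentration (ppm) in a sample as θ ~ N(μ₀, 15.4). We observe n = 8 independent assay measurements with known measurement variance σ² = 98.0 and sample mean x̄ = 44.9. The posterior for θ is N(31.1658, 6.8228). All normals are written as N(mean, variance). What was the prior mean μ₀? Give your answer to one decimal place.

The posterior mean is a precision-weighted average: μ_n = (τ₀μ₀ + τ_data·x̄)/(τ₀+τ_data), with τ₀=1/σ₀² and τ_data=n/σ².
Here τ₀ = 1/15.4 = 0.064935 and τ_data = 8/98.0 = 0.081633, so τ_n = 0.146568.
Rearranging for μ₀: μ₀ = (μ_n·τ_n − τ_data·x̄)/τ₀ = (31.1658·0.146568 − 0.081633·44.9) / 0.064935 = 0.902587/0.064935 ≈ 13.9.

μ₀ = 13.9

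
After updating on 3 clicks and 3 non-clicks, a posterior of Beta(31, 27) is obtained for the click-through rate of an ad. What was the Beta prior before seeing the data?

Beta(28, 24)

A Beta(α, β) prior with s successes and f failures in binomial data gives a Beta(α+s, β+f) posterior.
Subtract the data counts: 31−3=28, 27−3=24.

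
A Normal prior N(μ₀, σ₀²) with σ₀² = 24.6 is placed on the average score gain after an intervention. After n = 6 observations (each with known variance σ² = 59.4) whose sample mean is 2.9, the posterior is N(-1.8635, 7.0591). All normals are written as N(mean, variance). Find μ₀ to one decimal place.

μ₀ = -13.7

The posterior mean is a precision-weighted average: μ_n = (τ₀μ₀ + τ_data·x̄)/(τ₀+τ_data), with τ₀=1/σ₀² and τ_data=n/σ².
Here τ₀ = 1/24.6 = 0.040650 and τ_data = 6/59.4 = 0.101010, so τ_n = 0.141660.
Rearranging for μ₀: μ₀ = (μ_n·τ_n − τ_data·x̄)/τ₀ = (-1.8635·0.141660 − 0.101010·2.9) / 0.040650 = -0.556912/0.040650 ≈ -13.7.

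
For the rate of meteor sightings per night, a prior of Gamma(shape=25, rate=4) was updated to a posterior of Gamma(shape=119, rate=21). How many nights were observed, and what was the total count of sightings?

n = 17 nights with total 94 sightings

Gamma–Poisson conjugacy: posterior shape = α + Σxᵢ, posterior rate = β + n.
Matching: Σxᵢ = 119 − 25 = 94 and n = 21 − 4 = 17.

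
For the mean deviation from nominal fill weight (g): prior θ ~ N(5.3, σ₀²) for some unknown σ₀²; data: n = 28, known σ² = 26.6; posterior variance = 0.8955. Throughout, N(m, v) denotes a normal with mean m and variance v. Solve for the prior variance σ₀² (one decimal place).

Posterior precision equals prior precision plus data precision: 1/σ_n² = 1/σ₀² + n/σ².
So 1/σ₀² = 1/0.8955 − 28/26.6 = 1.116695 − 1.052632 = 0.064063.
Hence σ₀² = 1/0.064063 ≈ 15.6.

σ₀² = 15.6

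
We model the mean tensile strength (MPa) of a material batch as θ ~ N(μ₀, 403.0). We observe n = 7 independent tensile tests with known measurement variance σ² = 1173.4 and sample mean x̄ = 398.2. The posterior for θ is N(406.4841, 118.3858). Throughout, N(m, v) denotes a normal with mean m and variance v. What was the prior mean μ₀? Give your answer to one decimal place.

μ₀ = 426.4

The posterior mean is a precision-weighted average: μ_n = (τ₀μ₀ + τ_data·x̄)/(τ₀+τ_data), with τ₀=1/σ₀² and τ_data=n/σ².
Here τ₀ = 1/403.0 = 0.002481 and τ_data = 7/1173.4 = 0.005966, so τ_n = 0.008447.
Rearranging for μ₀: μ₀ = (μ_n·τ_n − τ_data·x̄)/τ₀ = (406.4841·0.008447 − 0.005966·398.2) / 0.002481 = 1.057910/0.002481 ≈ 426.4.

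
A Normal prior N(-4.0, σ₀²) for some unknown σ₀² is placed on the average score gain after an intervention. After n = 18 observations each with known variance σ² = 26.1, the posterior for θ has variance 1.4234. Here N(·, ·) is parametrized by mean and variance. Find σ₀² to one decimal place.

σ₀² = 77.6

Posterior precision equals prior precision plus data precision: 1/σ_n² = 1/σ₀² + n/σ².
So 1/σ₀² = 1/1.4234 − 18/26.1 = 0.702543 − 0.689655 = 0.012888.
Hence σ₀² = 1/0.012888 ≈ 77.6.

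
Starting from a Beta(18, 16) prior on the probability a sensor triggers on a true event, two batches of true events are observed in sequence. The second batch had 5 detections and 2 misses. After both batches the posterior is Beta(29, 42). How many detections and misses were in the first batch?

6 detections and 24 misses

Because Beta–binomial updating is additive in the counts, the combined data contributed (α_post−α_prior, β_post−β_prior) successes and failures.
Total across both batches: 29−18=11 detections, 42−16=26 misses.
Subtract the second batch: 11−5=6 detections and 26−2=24 misses.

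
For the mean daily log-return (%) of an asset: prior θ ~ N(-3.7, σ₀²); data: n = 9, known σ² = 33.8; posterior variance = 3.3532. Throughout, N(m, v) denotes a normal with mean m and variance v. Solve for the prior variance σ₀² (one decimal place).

σ₀² = 31.3

Posterior precision equals prior precision plus data precision: 1/σ_n² = 1/σ₀² + n/σ².
So 1/σ₀² = 1/3.3532 − 9/33.8 = 0.298223 − 0.266272 = 0.031951.
Hence σ₀² = 1/0.031951 ≈ 31.3.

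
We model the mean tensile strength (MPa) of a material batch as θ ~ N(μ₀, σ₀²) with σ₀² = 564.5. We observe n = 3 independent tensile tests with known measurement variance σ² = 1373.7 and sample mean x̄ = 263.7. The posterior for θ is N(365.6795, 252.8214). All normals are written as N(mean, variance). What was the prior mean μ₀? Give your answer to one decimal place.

μ₀ = 491.4

With known observation variance, the Normal–Normal posterior has precision τ_n = τ₀ + n/σ² and mean μ_n = (τ₀μ₀ + (n/σ²)x̄)/τ_n.
Here τ₀ = 1/564.5 = 0.001771 and τ_data = 3/1373.7 = 0.002184, so τ_n = 0.003955.
Rearranging for μ₀: μ₀ = (μ_n·τ_n − τ_data·x̄)/τ₀ = (365.6795·0.003955 − 0.002184·263.7) / 0.001771 = 0.870342/0.001771 ≈ 491.4.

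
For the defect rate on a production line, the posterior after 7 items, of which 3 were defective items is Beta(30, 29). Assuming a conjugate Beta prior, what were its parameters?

Under Beta–binomial conjugacy the posterior parameters are (a+s, b+f).
Subtract the data counts: 30−3=27, 29−4=25.

Beta(27, 25)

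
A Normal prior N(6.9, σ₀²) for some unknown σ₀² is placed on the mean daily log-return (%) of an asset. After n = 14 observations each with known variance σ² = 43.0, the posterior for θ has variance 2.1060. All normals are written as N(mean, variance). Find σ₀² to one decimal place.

For the Normal–Normal model with known σ², precisions add: τ_n = τ₀ + n/σ².
So 1/σ₀² = 1/2.1060 − 14/43.0 = 0.474834 − 0.325581 = 0.149253.
Hence σ₀² = 1/0.149253 ≈ 6.7.

σ₀² = 6.7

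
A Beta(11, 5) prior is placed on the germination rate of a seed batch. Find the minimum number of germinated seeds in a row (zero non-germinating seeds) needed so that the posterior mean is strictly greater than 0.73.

After k germinated seeds and 0 non-germinating seeds the posterior is Beta(11+k, 5), with mean (11+k)/(11+5+k).
Set (11+k)/(16+k) > 0.73 and solve: k > (0.73·16 − 11)/(1 − 0.73) = 2.519.
The smallest integer exceeding 2.519 is 3.

k = 3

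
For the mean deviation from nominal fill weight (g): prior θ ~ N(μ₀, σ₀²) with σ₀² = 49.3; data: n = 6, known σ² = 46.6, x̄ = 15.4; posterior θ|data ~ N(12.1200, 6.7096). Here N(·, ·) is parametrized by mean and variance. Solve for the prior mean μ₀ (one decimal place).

With known observation variance, the Normal–Normal posterior has precision τ_n = τ₀ + n/σ² and mean μ_n = (τ₀μ₀ + (n/σ²)x̄)/τ_n.
Here τ₀ = 1/49.3 = 0.020284 and τ_data = 6/46.6 = 0.128755, so τ_n = 0.149039.
Rearranging for μ₀: μ₀ = (μ_n·τ_n − τ_data·x̄)/τ₀ = (12.1200·0.149039 − 0.128755·15.4) / 0.020284 = -0.176474/0.020284 ≈ -8.7.

μ₀ = -8.7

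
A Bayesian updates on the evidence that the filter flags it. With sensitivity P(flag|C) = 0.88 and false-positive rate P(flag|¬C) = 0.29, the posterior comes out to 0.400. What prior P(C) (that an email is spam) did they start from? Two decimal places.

P(C) = 0.18

Bayes' rule in odds form gives O(C|E) = O(C)·[P(E|C)/P(E|¬C)], hence O(C) = O(C|E)/LR.
Posterior odds = 0.400/(1−0.400) = 0.6667. LR = 0.88/0.29 = 3.0345.
Prior odds = 0.6667/3.0345 = 0.2197, so P(C) = 0.2197/(1+0.2197) ≈ 0.18.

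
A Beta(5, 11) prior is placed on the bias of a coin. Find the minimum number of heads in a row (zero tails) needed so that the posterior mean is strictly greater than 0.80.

After k heads and 0 tails the posterior is Beta(5+k, 11), with mean (5+k)/(5+11+k).
Set (5+k)/(16+k) > 0.80 and solve: k > (0.80·16 − 5)/(1 − 0.80) = 39.000.
The smallest integer exceeding 39.000 is 40, and checking k=40: (45)/(56) = 0.8036 > 0.80.

k = 40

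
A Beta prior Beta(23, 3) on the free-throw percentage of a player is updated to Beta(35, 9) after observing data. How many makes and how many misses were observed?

Beta is conjugate to the binomial likelihood: posterior = Beta(a+s, b+f).
Match parameters: s=35−23=12, f=9−3=6.

12 makes and 6 misses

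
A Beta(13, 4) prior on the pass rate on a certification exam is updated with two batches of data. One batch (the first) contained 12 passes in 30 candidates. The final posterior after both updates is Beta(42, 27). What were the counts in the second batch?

Sequential conjugate updates are equivalent to a single update on the pooled data, so total successes = posterior α − prior α and total failures = posterior β − prior β.
Total across both batches: 42−13=29 passes, 27−4=23 failures.
Subtract the first batch: 29−12=17 passes and 23−18=5 failures.

17 passes and 5 failures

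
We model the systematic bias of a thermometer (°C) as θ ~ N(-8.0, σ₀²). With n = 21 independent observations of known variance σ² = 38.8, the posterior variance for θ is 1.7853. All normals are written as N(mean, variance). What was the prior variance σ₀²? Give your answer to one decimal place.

σ₀² = 52.9

Posterior precision equals prior precision plus data precision: 1/σ_n² = 1/σ₀² + n/σ².
So 1/σ₀² = 1/1.7853 − 21/38.8 = 0.560130 − 0.541237 = 0.018893.
Hence σ₀² = 1/0.018893 ≈ 52.9.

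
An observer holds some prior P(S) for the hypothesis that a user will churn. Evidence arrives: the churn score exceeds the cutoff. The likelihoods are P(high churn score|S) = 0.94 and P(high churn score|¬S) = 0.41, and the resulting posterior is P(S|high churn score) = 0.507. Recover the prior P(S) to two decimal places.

In odds form, posterior odds = prior odds × likelihood ratio, so prior odds = posterior odds ÷ LR.
Posterior odds = 0.507/(1−0.507) = 1.0284. LR = 0.94/0.41 = 2.2927.
Prior odds = 1.0284/2.2927 = 0.4486, so P(S) = 0.4486/(1+0.4486) ≈ 0.31.

P(S) = 0.31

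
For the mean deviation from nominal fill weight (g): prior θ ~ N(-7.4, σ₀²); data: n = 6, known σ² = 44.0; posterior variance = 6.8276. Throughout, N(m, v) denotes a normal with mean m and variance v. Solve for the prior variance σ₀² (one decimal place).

Posterior precision equals prior precision plus data precision: 1/σ_n² = 1/σ₀² + n/σ².
So 1/σ₀² = 1/6.8276 − 6/44.0 = 0.146464 − 0.136364 = 0.010100.
Hence σ₀² = 1/0.010100 ≈ 99.0.

σ₀² = 99.0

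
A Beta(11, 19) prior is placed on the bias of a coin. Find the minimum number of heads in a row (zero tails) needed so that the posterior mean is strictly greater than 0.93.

k = 242

After k heads and 0 tails the posterior is Beta(11+k, 19), with mean (11+k)/(11+19+k).
Set (11+k)/(30+k) > 0.93 and solve: k > (0.93·30 − 11)/(1 − 0.93) = 241.429.
The smallest integer exceeding 241.429 is 242, and checking k=242: (253)/(272) = 0.9301 > 0.93.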